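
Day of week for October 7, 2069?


Monday

Zeller's congruence:
q=7, m=10, k=69, j=20
h = (7 + ⌊13×11/5⌋ + 69 + ⌊69/4⌋ + ⌊20/4⌋ - 2×20) mod 7
= (7 + 28 + 69 + 17 + 5 - 40) mod 7
= 86 mod 7 = 2
h=2 → Monday


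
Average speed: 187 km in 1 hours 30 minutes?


Distance: 187 km
Time: 1h 30m = 90 min = 90/60 = 3/2 hours
Speed = 187 ÷ (3/2) = 187 × 2 / 3 = 374/3 ≈ 124.7 km/h

124.7 km/h


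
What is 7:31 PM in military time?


19:31

Input: 7:31 PM
PM: 7 + 12 = 19


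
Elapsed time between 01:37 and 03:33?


End time in minutes: 3×60 + 33 = 213
Start time in minutes: 1×60 + 37 = 97
Difference = 213 - 97 = 116 minutes
= 1 hours 56 minutes

1h 56m


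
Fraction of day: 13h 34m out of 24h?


Total minutes: 13×60 + 34 = 814
Day = 24×60 = 1440 minutes
Fraction = 814/1440 ≈ 0.5653
As a percentage: 814/1440 × 100 ≈ 56.53%

0.5653 (56.53%)


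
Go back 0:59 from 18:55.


17:56

Start: 1135 minutes from midnight
Subtract: 59 minutes
Remaining: 1135 - 59 = 1076
Hours: 17, Minutes: 56


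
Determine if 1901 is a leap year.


No

Rules: divisible by 4 AND (not by 100 OR by 400)
1901 ÷ 4 = 475 remainder 1 → not divisible by 4
Not divisible by 4 → not a leap year


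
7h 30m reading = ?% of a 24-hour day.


31.3%

Time: 450 minutes
Day: 1440 minutes
Percentage = (450/1440) × 100 ≈ 31.3%


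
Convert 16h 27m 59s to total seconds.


Hours: 16 × 3600 = 57600
Minutes: 27 × 60 = 1620
Seconds: 59
Total = 57600 + 1620 + 59 = 59279

59279 seconds


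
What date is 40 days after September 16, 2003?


Start: September 16, 2003
Add 40 days
September 16 → October 1: 30 - 16 + 1 = 15 days (40 - 15 = 25 left)
October 1 + 25 = October 26, 2003

October 26, 2003


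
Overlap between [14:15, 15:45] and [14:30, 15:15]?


45 minutes

Meeting A: 855-945 (in minutes from midnight)
Meeting B: 870-915
Overlap start = max(855, 870) = 870
Overlap end = min(945, 915) = 915
Overlap = max(0, 915 - 870) = 45 min


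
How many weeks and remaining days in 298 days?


42 weeks 4 days

Weeks: 298 ÷ 7 = 42 remainder 4


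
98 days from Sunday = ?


Sunday

Start: Sunday (index 6)
(6 + 98) mod 7
= 104 mod 7
= 6
Index 6 → Sunday


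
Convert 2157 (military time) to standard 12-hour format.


Hour: 21
21 - 12 = 9 → PM

9:57 PM


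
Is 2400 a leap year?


Rules: divisible by 4 AND (not by 100 OR by 400)
2400 ÷ 4 = 600 exactly → divisible by 4
2400 ÷ 100 = 24 exactly → divisible by 100
2400 ÷ 400 = 6 exactly → divisible by 400
Divisible by 400 → leap year

Yes


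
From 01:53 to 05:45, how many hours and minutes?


3h 52m

End time in minutes: 5×60 + 45 = 345
Start time in minutes: 1×60 + 53 = 113
Difference = 345 - 113 = 232 minutes
= 3 hours 52 minutes


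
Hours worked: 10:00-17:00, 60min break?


Total time = (17×60+0) - (10×60+0)
= 1020 - 600 = 420 min
Minus break: 420 - 60 = 360 min
= 6h 0m

6h 0m (360 minutes)


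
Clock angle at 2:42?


171.0°

Hour hand = 2×30 + 42×0.5 = 81.0°
Minute hand = 42×6 = 252°
Difference = |81.0 - 252| = 171.0°


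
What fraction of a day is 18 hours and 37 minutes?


0.7757 (77.57%)

Total minutes: 18×60 + 37 = 1117
Day = 24×60 = 1440 minutes
Fraction = 1117/1440 ≈ 0.7757
As a percentage: 1117/1440 × 100 ≈ 77.57%


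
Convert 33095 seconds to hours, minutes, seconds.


9h 11m 35s

Hours: 33095 ÷ 3600 = 9 remainder 695
Minutes: 695 ÷ 60 = 11 remainder 35
Seconds: 35


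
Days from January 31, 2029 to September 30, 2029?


From January 31, 2029 to September 30, 2029
Rest of January 2029: 31 - 31 = 0
Full months: February 2029 28, March 31, April 30, May 31, June 30, July 31, August 31
Days into September 2029: 30
Total = 0 + 28 + 31 + 30 + 31 + 30 + 31 + 31 + 30 = 242 days

242 days


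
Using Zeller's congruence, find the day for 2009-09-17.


Zeller's congruence:
q=17, m=9, k=9, j=20
h = (17 + ⌊13×10/5⌋ + 9 + ⌊9/4⌋ + ⌊20/4⌋ - 2×20) mod 7
= (17 + 26 + 9 + 2 + 5 - 40) mod 7
= 19 mod 7 = 5
h=5 → Thursday

Thursday


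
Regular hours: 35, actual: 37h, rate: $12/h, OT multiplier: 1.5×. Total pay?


$456.00

Regular: 35h × $12 = $420.00
Overtime: 37 - 35 = 2h
OT pay: 2h × $12 × 1.5 = $36.00
Total = $420.00 + $36.00 = $456.00


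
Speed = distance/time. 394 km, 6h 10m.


63.9 km/h

Distance: 394 km
Time: 6h 10m = 370 min = 370/60 = 37/6 hours
Speed = 394 ÷ (37/6) = 394 × 6 / 37 = 2364/37 ≈ 63.9 km/h


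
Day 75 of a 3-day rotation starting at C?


Shifts: A, B, C
Start: C (index 2)
Day 75: (2 + 75 - 1) mod 3
= 76 mod 3
= 1
Index 1 → shift B

Shift B


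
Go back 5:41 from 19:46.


14:05

Start: 1186 minutes from midnight
Subtract: 341 minutes
Remaining: 1186 - 341 = 845
Hours: 14, Minutes: 5


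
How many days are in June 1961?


Month: June (month 6)
June has 30 days

30 days


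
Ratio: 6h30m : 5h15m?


Duration 1: 390 minutes
Duration 2: 315 minutes
Ratio = 390:315
GCD = 15
Simplified = 26:21
As a decimal: 26/21 ≈ 1.24

26:21 (1.24)


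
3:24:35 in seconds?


12275 seconds

Hours: 3 × 3600 = 10800
Minutes: 24 × 60 = 1440
Seconds: 35
Total = 10800 + 1440 + 35 = 12275


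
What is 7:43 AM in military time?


07:43

Input: 7:43 AM
AM hour stays: 7


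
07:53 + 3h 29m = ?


Start: 473 minutes from midnight
Add: 209 minutes
Total: 682 minutes
Hours: 682 ÷ 60 = 11 remainder 22

11:22


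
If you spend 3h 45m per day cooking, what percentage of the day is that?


Time: 225 minutes
Day: 1440 minutes
Percentage = (225/1440) × 100 ≈ 15.6%

15.6%


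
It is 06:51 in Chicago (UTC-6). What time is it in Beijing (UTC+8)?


Time difference = UTC+8 - UTC-6 = +14 hours
New hour = (6 + 14) mod 24
= 20 mod 24 = 20
Minutes unchanged → 20:51

20:51


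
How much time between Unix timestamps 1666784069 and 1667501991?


Difference = 1667501991 - 1666784069 = 717922 seconds
In hours: 717922 / 3600 ≈ 199.4
In days: 717922 / 86400 ≈ 8.31

717922 seconds (199.4 hours / 8.31 days)


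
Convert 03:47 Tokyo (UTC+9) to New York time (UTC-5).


13:47 (previous day)

Time difference = UTC-5 - UTC+9 = -14 hours
New hour = (3 -14) mod 24
= -11 mod 24 = 13
Minutes unchanged → 13:47; -11 < 0 → previous day


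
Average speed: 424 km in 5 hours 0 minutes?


Distance: 424 km
Time: 5 hours
Speed = 424 / 5 = 84.8 km/h

84.8 km/h


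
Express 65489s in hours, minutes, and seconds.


18h 11m 29s

Hours: 65489 ÷ 3600 = 18 remainder 689
Minutes: 689 ÷ 60 = 11 remainder 29
Seconds: 29


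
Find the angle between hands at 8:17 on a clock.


Hour hand = 8×30 + 17×0.5 = 248.5°
Minute hand = 17×6 = 102°
Difference = |248.5 - 102| = 146.5°

146.5°


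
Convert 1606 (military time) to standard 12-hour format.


Hour: 16
16 - 12 = 4 → PM

4:06 PM


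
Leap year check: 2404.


Yes

Rules: divisible by 4 AND (not by 100 OR by 400)
2404 ÷ 4 = 601 exactly → divisible by 4
2404 ÷ 100 = 24 remainder 4 → not divisible by 100
Divisible by 4 but not by 100 → leap year


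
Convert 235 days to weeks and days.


Weeks: 235 ÷ 7 = 33 remainder 4

33 weeks 4 days


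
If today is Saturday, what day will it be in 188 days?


Friday

Start: Saturday (index 5)
(5 + 188) mod 7
= 193 mod 7
= 4
Index 4 → Friday


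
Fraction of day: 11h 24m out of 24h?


Total minutes: 11×60 + 24 = 684
Day = 24×60 = 1440 minutes
Fraction = 684/1440 = 0.4750
As a percentage: 684/1440 × 100 = 47.50%

0.4750 (47.50%)


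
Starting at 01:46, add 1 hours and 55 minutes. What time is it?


Start: 106 minutes from midnight
Add: 115 minutes
Total: 221 minutes
Hours: 221 ÷ 60 = 3 remainder 41

03:41


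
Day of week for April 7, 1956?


Zeller's congruence:
q=7, m=4, k=56, j=19
h = (7 + ⌊13×5/5⌋ + 56 + ⌊56/4⌋ + ⌊19/4⌋ - 2×19) mod 7
= (7 + 13 + 56 + 14 + 4 - 38) mod 7
= 56 mod 7 = 0
h=0 → Saturday

Saturday


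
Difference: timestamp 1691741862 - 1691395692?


346170 seconds (96.2 hours / 4.01 days)

Difference = 1691741862 - 1691395692 = 346170 seconds
In hours: 346170 / 3600 ≈ 96.2
In days: 346170 / 86400 ≈ 4.01


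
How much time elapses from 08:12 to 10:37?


2h 25m

End time in minutes: 10×60 + 37 = 637
Start time in minutes: 8×60 + 12 = 492
Difference = 637 - 492 = 145 minutes
= 2 hours 25 minutes


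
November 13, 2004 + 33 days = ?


December 16, 2004

Start: November 13, 2004
Add 33 days
November 13 → December 1: 30 - 13 + 1 = 18 days (33 - 18 = 15 left)
December 1 + 15 = December 16, 2004


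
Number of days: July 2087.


Month: July (month 7)
July has 31 days

31 days


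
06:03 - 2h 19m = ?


Start: 363 minutes from midnight
Subtract: 139 minutes
Remaining: 363 - 139 = 224
Hours: 3, Minutes: 44

03:44


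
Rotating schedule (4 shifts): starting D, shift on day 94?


Shift A

Shifts: A, B, C, D
Start: D (index 3)
Day 94: (3 + 94 - 1) mod 4
= 96 mod 4
= 0
Index 0 → shift A


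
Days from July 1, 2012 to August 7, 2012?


37 days

From July 1, 2012 to August 7, 2012
Rest of July 2012: 31 - 1 = 30
Days into August 2012: 7
Total = 30 + 7 = 37 days


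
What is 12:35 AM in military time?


00:35

Input: 12:35 AM
12 AM → 00 (midnight)


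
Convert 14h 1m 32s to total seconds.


Hours: 14 × 3600 = 50400
Minutes: 1 × 60 = 60
Seconds: 32
Total = 50400 + 60 + 32 = 50492

50492 seconds


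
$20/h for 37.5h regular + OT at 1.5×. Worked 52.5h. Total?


Regular: 37.5h × $20 = $750.00
Overtime: 52.5 - 37.5 = 15.0h
OT pay: 15.0h × $20 × 1.5 = $450.00
Total = $750.00 + $450.00 = $1200.00

$1200.00


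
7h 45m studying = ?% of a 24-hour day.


Time: 465 minutes
Day: 1440 minutes
Percentage = (465/1440) × 100 ≈ 32.3%

32.3%


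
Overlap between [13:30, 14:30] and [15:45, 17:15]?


0 minutes

Meeting A: 810-870 (in minutes from midnight)
Meeting B: 945-1035
Overlap start = max(810, 945) = 945
Overlap end = min(870, 1035) = 870
Overlap = max(0, 870 - 945) = 0 min


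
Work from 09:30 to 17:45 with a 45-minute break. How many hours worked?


Total time = (17×60+45) - (9×60+30)
= 1065 - 570 = 495 min
Minus break: 495 - 45 = 450 min
= 7h 30m

7h 30m (450 minutes)


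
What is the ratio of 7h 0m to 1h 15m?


Duration 1: 420 minutes
Duration 2: 75 minutes
Ratio = 420:75
GCD = 15
Simplified = 28:5
As a decimal: 28/5 = 5.60

28:5 (5.60)


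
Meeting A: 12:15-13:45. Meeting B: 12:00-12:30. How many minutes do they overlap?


15 minutes

Meeting A: 735-825 (in minutes from midnight)
Meeting B: 720-750
Overlap start = max(735, 720) = 735
Overlap end = min(825, 750) = 750
Overlap = max(0, 750 - 735) = 15 min


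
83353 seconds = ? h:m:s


Hours: 83353 ÷ 3600 = 23 remainder 553
Minutes: 553 ÷ 60 = 9 remainder 13
Seconds: 13

23h 9m 13s


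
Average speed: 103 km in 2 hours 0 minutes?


Distance: 103 km
Time: 2 hours
Speed = 103 / 2 = 51.5 km/h

51.5 km/h


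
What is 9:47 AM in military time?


09:47

Input: 9:47 AM
AM hour stays: 9


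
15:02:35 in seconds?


Hours: 15 × 3600 = 54000
Minutes: 2 × 60 = 120
Seconds: 35
Total = 54000 + 120 + 35 = 54155

54155 seconds


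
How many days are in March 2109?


31 days

Month: March (month 3)
March has 31 days


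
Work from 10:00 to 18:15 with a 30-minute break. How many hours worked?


Total time = (18×60+15) - (10×60+0)
= 1095 - 600 = 495 min
Minus break: 495 - 30 = 465 min
= 7h 45m

7h 45m (465 minutes)


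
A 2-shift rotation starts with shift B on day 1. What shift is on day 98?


Shift A

Shifts: A, B
Start: B (index 1)
Day 98: (1 + 98 - 1) mod 2
= 98 mod 2
= 0
Index 0 → shift A


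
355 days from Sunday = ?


Friday

Start: Sunday (index 6)
(6 + 355) mod 7
= 361 mod 7
= 4
Index 4 → Friday


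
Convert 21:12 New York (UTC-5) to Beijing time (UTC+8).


Time difference = UTC+8 - UTC-5 = +13 hours
New hour = (21 + 13) mod 24
= 34 mod 24 = 10
Minutes unchanged → 10:12; 34 ≥ 24 → next day

10:12 (next day)


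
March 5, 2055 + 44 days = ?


Start: March 5, 2055
Add 44 days
March 5 → April 1: 31 - 5 + 1 = 27 days (44 - 27 = 17 left)
April 1 + 17 = April 18, 2055

April 18, 2055


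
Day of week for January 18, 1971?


Zeller's congruence:
q=18, m=13, k=70, j=19
h = (18 + ⌊13×14/5⌋ + 70 + ⌊70/4⌋ + ⌊19/4⌋ - 2×19) mod 7
= (18 + 36 + 70 + 17 + 4 - 38) mod 7
= 107 mod 7 = 2
h=2 → Monday

Monday


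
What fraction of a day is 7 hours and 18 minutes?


0.3042 (30.42%)

Total minutes: 7×60 + 18 = 438
Day = 24×60 = 1440 minutes
Fraction = 438/1440 ≈ 0.3042
As a percentage: 438/1440 × 100 ≈ 30.42%


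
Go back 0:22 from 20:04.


Start: 1204 minutes from midnight
Subtract: 22 minutes
Remaining: 1204 - 22 = 1182
Hours: 19, Minutes: 42

19:42


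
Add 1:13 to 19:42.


Start: 1182 minutes from midnight
Add: 73 minutes
Total: 1255 minutes
Hours: 1255 ÷ 60 = 20 remainder 55

20:55


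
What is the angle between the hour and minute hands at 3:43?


Hour hand = 3×30 + 43×0.5 = 111.5°
Minute hand = 43×6 = 258°
Difference = |111.5 - 258| = 146.5°

146.5°


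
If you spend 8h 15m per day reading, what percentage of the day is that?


34.4%

Time: 495 minutes
Day: 1440 minutes
Percentage = (495/1440) × 100 ≈ 34.4%


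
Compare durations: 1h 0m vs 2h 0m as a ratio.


1:2 (0.50)

Duration 1: 60 minutes
Duration 2: 120 minutes
Ratio = 60:120
GCD = 60
Simplified = 1:2
As a decimal: 1/2 = 0.50


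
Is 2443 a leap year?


Rules: divisible by 4 AND (not by 100 OR by 400)
2443 ÷ 4 = 610 remainder 3 → not divisible by 4
Not divisible by 4 → not a leap year

No


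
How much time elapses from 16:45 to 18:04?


End time in minutes: 18×60 + 4 = 1084
Start time in minutes: 16×60 + 45 = 1005
Difference = 1084 - 1005 = 79 minutes
= 1 hours 19 minutes

1h 19m


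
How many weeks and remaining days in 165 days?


Weeks: 165 ÷ 7 = 23 remainder 4

23 weeks 4 days


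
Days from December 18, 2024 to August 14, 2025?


From December 18, 2024 to August 14, 2025
Rest of December 2024: 31 - 18 = 13
Full months: January 31, February 2025 28, March 31, April 30, May 31, June 30, July 31
Days into August 2025: 14
Total = 13 + 31 + 28 + 31 + 30 + 31 + 30 + 31 + 14 = 239 days

239 days


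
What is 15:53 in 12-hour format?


3:53 PM

Hour: 15
15 - 12 = 3 → PM


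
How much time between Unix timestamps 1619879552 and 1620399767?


Difference = 1620399767 - 1619879552 = 520215 seconds
In hours: 520215 / 3600 ≈ 144.5
In days: 520215 / 86400 ≈ 6.02

520215 seconds (144.5 hours / 6.02 days)


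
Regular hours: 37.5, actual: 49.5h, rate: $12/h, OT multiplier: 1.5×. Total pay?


$666.00

Regular: 37.5h × $12 = $450.00
Overtime: 49.5 - 37.5 = 12.0h
OT pay: 12.0h × $12 × 1.5 = $216.00
Total = $450.00 + $216.00 = $666.00


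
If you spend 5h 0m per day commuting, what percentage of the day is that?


Time: 300 minutes
Day: 1440 minutes
Percentage = (300/1440) × 100 ≈ 20.8%

20.8%


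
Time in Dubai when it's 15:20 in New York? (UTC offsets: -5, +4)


Time difference = UTC+4 - UTC-5 = +9 hours
New hour = (15 + 9) mod 24
= 24 mod 24 = 0
Minutes unchanged → 00:20; 24 ≥ 24 → next day

00:20 (next day)


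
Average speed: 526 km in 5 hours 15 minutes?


100.2 km/h

Distance: 526 km
Time: 5h 15m = 315 min = 315/60 = 21/4 hours
Speed = 526 ÷ (21/4) = 526 × 4 / 21 = 2104/21 ≈ 100.2 km/h


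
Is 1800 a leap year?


No

Rules: divisible by 4 AND (not by 100 OR by 400)
1800 ÷ 4 = 450 exactly → divisible by 4
1800 ÷ 100 = 18 exactly → divisible by 100
1800 ÷ 400 = 4 remainder 200 → not divisible by 400
Divisible by 100 but not by 400 → not a leap year


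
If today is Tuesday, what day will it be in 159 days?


Sunday

Start: Tuesday (index 1)
(1 + 159) mod 7
= 160 mod 7
= 6
Index 6 → Sunday


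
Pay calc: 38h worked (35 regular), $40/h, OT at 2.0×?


$1640.00

Regular: 35h × $40 = $1400.00
Overtime: 38 - 35 = 3h
OT pay: 3h × $40 × 2.0 = $240.00
Total = $1400.00 + $240.00 = $1640.00


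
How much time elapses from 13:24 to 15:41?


2h 17m

End time in minutes: 15×60 + 41 = 941
Start time in minutes: 13×60 + 24 = 804
Difference = 941 - 804 = 137 minutes
= 2 hours 17 minutes


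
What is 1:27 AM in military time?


01:27

Input: 1:27 AM
AM hour stays: 1


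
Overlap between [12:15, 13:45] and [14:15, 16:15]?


Meeting A: 735-825 (in minutes from midnight)
Meeting B: 855-975
Overlap start = max(735, 855) = 855
Overlap end = min(825, 975) = 825
Overlap = max(0, 825 - 855) = 0 min

0 minutes


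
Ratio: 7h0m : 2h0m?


Duration 1: 420 minutes
Duration 2: 120 minutes
Ratio = 420:120
GCD = 60
Simplified = 7:2
As a decimal: 7/2 = 3.50

7:2 (3.50)


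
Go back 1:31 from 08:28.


06:57

Start: 508 minutes from midnight
Subtract: 91 minutes
Remaining: 508 - 91 = 417
Hours: 6, Minutes: 57


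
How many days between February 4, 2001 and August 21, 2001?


From February 4, 2001 to August 21, 2001
Rest of February 2001: 28 - 4 = 24
Full months: March 31, April 30, May 31, June 30, July 31
Days into August 2001: 21
Total = 24 + 31 + 30 + 31 + 30 + 31 + 21 = 198 days

198 days


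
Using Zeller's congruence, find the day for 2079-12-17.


Sunday

Zeller's congruence:
q=17, m=12, k=79, j=20
h = (17 + ⌊13×13/5⌋ + 79 + ⌊79/4⌋ + ⌊20/4⌋ - 2×20) mod 7
= (17 + 33 + 79 + 19 + 5 - 40) mod 7
= 113 mod 7 = 1
h=1 → Sunday


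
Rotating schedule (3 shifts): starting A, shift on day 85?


Shift A

Shifts: A, B, C
Start: A (index 0)
Day 85: (0 + 85 - 1) mod 3
= 84 mod 3
= 0
Index 0 → shift A


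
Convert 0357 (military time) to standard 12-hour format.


Hour: 3
3 < 12 → AM

3:57 AM


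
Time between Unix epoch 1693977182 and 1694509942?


Difference = 1694509942 - 1693977182 = 532760 seconds
In hours: 532760 / 3600 ≈ 148.0
In days: 532760 / 86400 ≈ 6.17

532760 seconds (148.0 hours / 6.17 days)


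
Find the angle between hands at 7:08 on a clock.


Hour hand = 7×30 + 8×0.5 = 214.0°
Minute hand = 8×6 = 48°
Difference = |214.0 - 48| = 166.0°

166.0°


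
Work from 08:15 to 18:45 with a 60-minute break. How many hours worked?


Total time = (18×60+45) - (8×60+15)
= 1125 - 495 = 630 min
Minus break: 630 - 60 = 570 min
= 9h 30m

9h 30m (570 minutes)


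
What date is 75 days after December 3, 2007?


Start: December 3, 2007
Add 75 days
December 3 → January 1: 31 - 3 + 1 = 29 days (75 - 29 = 46 left)
January 1 → February 1: 31 - 1 + 1 = 31 days (46 - 31 = 15 left)
February 1 + 15 = February 16, 2008

February 16, 2008


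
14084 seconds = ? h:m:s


3h 54m 44s

Hours: 14084 ÷ 3600 = 3 remainder 3284
Minutes: 3284 ÷ 60 = 54 remainder 44
Seconds: 44


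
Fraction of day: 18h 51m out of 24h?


0.7854 (78.54%)

Total minutes: 18×60 + 51 = 1131
Day = 24×60 = 1440 minutes
Fraction = 1131/1440 ≈ 0.7854
As a percentage: 1131/1440 × 100 ≈ 78.54%


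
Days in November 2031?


Month: November (month 11)
November has 30 days

30 days


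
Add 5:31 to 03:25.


08:56

Start: 205 minutes from midnight
Add: 331 minutes
Total: 536 minutes
Hours: 536 ÷ 60 = 8 remainder 56


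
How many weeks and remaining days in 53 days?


7 weeks 4 days

Weeks: 53 ÷ 7 = 7 remainder 4


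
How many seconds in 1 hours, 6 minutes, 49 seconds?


4009 seconds

Hours: 1 × 3600 = 3600
Minutes: 6 × 60 = 360
Seconds: 49
Total = 3600 + 360 + 49 = 4009


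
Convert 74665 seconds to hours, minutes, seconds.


Hours: 74665 ÷ 3600 = 20 remainder 2665
Minutes: 2665 ÷ 60 = 44 remainder 25
Seconds: 25

20h 44m 25s


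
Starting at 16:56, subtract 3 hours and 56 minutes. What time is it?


13:00

Start: 1016 minutes from midnight
Subtract: 236 minutes
Remaining: 1016 - 236 = 780
Hours: 13, Minutes: 0


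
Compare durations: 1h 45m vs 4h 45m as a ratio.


7:19 (0.37)

Duration 1: 105 minutes
Duration 2: 285 minutes
Ratio = 105:285
GCD = 15
Simplified = 7:19
As a decimal: 7/19 ≈ 0.37


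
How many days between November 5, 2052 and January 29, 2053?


From November 5, 2052 to January 29, 2053
Rest of November 2052: 30 - 5 = 25
Full months: December 31
Days into January 2053: 29
Total = 25 + 31 + 29 = 85 days

85 days


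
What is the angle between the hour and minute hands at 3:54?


Hour hand = 3×30 + 54×0.5 = 117.0°
Minute hand = 54×6 = 324°
Difference = |117.0 - 324| = 207.0°
Since > 180°: 360 - 207.0 = 153.0°

153.0°


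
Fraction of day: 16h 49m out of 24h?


0.7007 (70.07%)

Total minutes: 16×60 + 49 = 1009
Day = 24×60 = 1440 minutes
Fraction = 1009/1440 ≈ 0.7007
As a percentage: 1009/1440 × 100 ≈ 70.07%


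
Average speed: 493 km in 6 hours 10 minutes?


Distance: 493 km
Time: 6h 10m = 370 min = 370/60 = 37/6 hours
Speed = 493 ÷ (37/6) = 493 × 6 / 37 = 2958/37 ≈ 79.9 km/h

79.9 km/h


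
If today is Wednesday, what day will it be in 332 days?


Start: Wednesday (index 2)
(2 + 332) mod 7
= 334 mod 7
= 5
Index 5 → Saturday

Saturday


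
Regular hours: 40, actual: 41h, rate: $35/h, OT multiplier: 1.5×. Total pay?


$1452.50

Regular: 40h × $35 = $1400.00
Overtime: 41 - 40 = 1h
OT pay: 1h × $35 × 1.5 = $52.50
Total = $1400.00 + $52.50 = $1452.50


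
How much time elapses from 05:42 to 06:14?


0h 32m

End time in minutes: 6×60 + 14 = 374
Start time in minutes: 5×60 + 42 = 342
Difference = 374 - 342 = 32 minutes
= 0 hours 32 minutes


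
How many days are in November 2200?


30 days

Month: November (month 11)
November has 30 days


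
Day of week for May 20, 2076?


Wednesday

Zeller's congruence:
q=20, m=5, k=76, j=20
h = (20 + ⌊13×6/5⌋ + 76 + ⌊76/4⌋ + ⌊20/4⌋ - 2×20) mod 7
= (20 + 15 + 76 + 19 + 5 - 40) mod 7
= 95 mod 7 = 4
h=4 → Wednesday


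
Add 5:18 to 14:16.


Start: 856 minutes from midnight
Add: 318 minutes
Total: 1174 minutes
Hours: 1174 ÷ 60 = 19 remainder 34

19:34


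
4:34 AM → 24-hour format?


04:34

Input: 4:34 AM
AM hour stays: 4


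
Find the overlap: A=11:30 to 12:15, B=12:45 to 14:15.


0 minutes

Meeting A: 690-735 (in minutes from midnight)
Meeting B: 765-855
Overlap start = max(690, 765) = 765
Overlap end = min(735, 855) = 735
Overlap = max(0, 735 - 765) = 0 min


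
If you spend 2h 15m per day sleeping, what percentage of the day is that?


Time: 135 minutes
Day: 1440 minutes
Percentage = (135/1440) × 100 ≈ 9.4%

9.4%


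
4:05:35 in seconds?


Hours: 4 × 3600 = 14400
Minutes: 5 × 60 = 300
Seconds: 35
Total = 14400 + 300 + 35 = 14735

14735 seconds


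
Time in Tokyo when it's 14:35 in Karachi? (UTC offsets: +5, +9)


18:35

Time difference = UTC+9 - UTC+5 = +4 hours
New hour = (14 + 4) mod 24
= 18 mod 24 = 18
Minutes unchanged → 18:35


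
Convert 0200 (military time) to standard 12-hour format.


2:00 AM

Hour: 2
2 < 12 → AM


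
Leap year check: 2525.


No

Rules: divisible by 4 AND (not by 100 OR by 400)
2525 ÷ 4 = 631 remainder 1 → not divisible by 4
Not divisible by 4 → not a leap year


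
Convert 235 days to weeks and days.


Weeks: 235 ÷ 7 = 33 remainder 4

33 weeks 4 days


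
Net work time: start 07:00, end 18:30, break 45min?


Total time = (18×60+30) - (7×60+0)
= 1110 - 420 = 690 min
Minus break: 690 - 45 = 645 min
= 10h 45m

10h 45m (645 minutes)


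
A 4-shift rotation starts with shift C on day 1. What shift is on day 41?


Shifts: A, B, C, D
Start: C (index 2)
Day 41: (2 + 41 - 1) mod 4
= 42 mod 4
= 2
Index 2 → shift C

Shift C


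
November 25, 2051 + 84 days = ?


Start: November 25, 2051
Add 84 days
November 25 → December 1: 30 - 25 + 1 = 6 days (84 - 6 = 78 left)
December 1 → January 1: 31 - 1 + 1 = 31 days (78 - 31 = 47 left)
January 1 → February 1: 31 - 1 + 1 = 31 days (47 - 31 = 16 left)
February 1 + 16 = February 17, 2052

February 17, 2052


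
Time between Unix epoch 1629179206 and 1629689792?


Difference = 1629689792 - 1629179206 = 510586 seconds
In hours: 510586 / 3600 ≈ 141.8
In days: 510586 / 86400 ≈ 5.91

510586 seconds (141.8 hours / 5.91 days)


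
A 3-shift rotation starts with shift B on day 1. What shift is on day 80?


Shifts: A, B, C
Start: B (index 1)
Day 80: (1 + 80 - 1) mod 3
= 80 mod 3
= 2
Index 2 → shift C

Shift C


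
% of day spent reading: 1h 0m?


4.2%

Time: 60 minutes
Day: 1440 minutes
Percentage = (60/1440) × 100 ≈ 4.2%


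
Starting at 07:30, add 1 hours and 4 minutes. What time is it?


08:34

Start: 450 minutes from midnight
Add: 64 minutes
Total: 514 minutes
Hours: 514 ÷ 60 = 8 remainder 34


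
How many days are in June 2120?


Month: June (month 6)
June has 30 days

30 days


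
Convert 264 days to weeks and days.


37 weeks 5 days

Weeks: 264 ÷ 7 = 37 remainder 5


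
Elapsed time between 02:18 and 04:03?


End time in minutes: 4×60 + 3 = 243
Start time in minutes: 2×60 + 18 = 138
Difference = 243 - 138 = 105 minutes
= 1 hours 45 minutes

1h 45m


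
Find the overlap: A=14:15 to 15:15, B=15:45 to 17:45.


Meeting A: 855-915 (in minutes from midnight)
Meeting B: 945-1065
Overlap start = max(855, 945) = 945
Overlap end = min(915, 1065) = 915
Overlap = max(0, 915 - 945) = 0 min

0 minutes


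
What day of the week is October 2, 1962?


Zeller's congruence:
q=2, m=10, k=62, j=19
h = (2 + ⌊13×11/5⌋ + 62 + ⌊62/4⌋ + ⌊19/4⌋ - 2×19) mod 7
= (2 + 28 + 62 + 15 + 4 - 38) mod 7
= 73 mod 7 = 3
h=3 → Tuesday

Tuesday


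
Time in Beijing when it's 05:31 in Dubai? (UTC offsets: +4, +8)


Time difference = UTC+8 - UTC+4 = +4 hours
New hour = (5 + 4) mod 24
= 9 mod 24 = 9
Minutes unchanged → 09:31

09:31


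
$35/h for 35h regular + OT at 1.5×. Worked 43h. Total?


$1645.00

Regular: 35h × $35 = $1225.00
Overtime: 43 - 35 = 8h
OT pay: 8h × $35 × 1.5 = $420.00
Total = $1225.00 + $420.00 = $1645.00


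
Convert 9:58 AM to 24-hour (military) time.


Input: 9:58 AM
AM hour stays: 9

09:58


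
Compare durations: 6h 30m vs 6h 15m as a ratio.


26:25 (1.04)

Duration 1: 390 minutes
Duration 2: 375 minutes
Ratio = 390:375
GCD = 15
Simplified = 26:25
As a decimal: 26/25 = 1.04


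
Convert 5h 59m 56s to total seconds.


21596 seconds

Hours: 5 × 3600 = 18000
Minutes: 59 × 60 = 3540
Seconds: 56
Total = 18000 + 3540 + 56 = 21596


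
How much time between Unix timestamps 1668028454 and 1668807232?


Difference = 1668807232 - 1668028454 = 778778 seconds
In hours: 778778 / 3600 ≈ 216.3
In days: 778778 / 86400 ≈ 9.01

778778 seconds (216.3 hours / 9.01 days)


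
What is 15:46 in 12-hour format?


3:46 PM

Hour: 15
15 - 12 = 3 → PM


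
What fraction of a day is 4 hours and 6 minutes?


Total minutes: 4×60 + 6 = 246
Day = 24×60 = 1440 minutes
Fraction = 246/1440 ≈ 0.1708
As a percentage: 246/1440 × 100 ≈ 17.08%

0.1708 (17.08%)


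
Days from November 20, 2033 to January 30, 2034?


71 days

From November 20, 2033 to January 30, 2034
Rest of November 2033: 30 - 20 = 10
Full months: December 31
Days into January 2034: 30
Total = 10 + 31 + 30 = 71 days


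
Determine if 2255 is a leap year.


No

Rules: divisible by 4 AND (not by 100 OR by 400)
2255 ÷ 4 = 563 remainder 3 → not divisible by 4
Not divisible by 4 → not a leap year


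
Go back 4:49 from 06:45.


01:56

Start: 405 minutes from midnight
Subtract: 289 minutes
Remaining: 405 - 289 = 116
Hours: 1, Minutes: 56


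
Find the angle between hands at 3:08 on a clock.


46.0°

Hour hand = 3×30 + 8×0.5 = 94.0°
Minute hand = 8×6 = 48°
Difference = |94.0 - 48| = 46.0°


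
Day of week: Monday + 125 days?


Start: Monday (index 0)
(0 + 125) mod 7
= 125 mod 7
= 6
Index 6 → Sunday

Sunday


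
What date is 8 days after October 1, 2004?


October 9, 2004

Start: October 1, 2004
Add 8 days
October 1 + 8 = October 9, 2004


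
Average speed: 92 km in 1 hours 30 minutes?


Distance: 92 km
Time: 1h 30m = 90 min = 90/60 = 3/2 hours
Speed = 92 ÷ (3/2) = 92 × 2 / 3 = 184/3 ≈ 61.3 km/h

61.3 km/h


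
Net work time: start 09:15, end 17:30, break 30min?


7h 45m (465 minutes)

Total time = (17×60+30) - (9×60+15)
= 1050 - 555 = 495 min
Minus break: 495 - 30 = 465 min
= 7h 45m


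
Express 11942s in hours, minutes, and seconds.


Hours: 11942 ÷ 3600 = 3 remainder 1142
Minutes: 1142 ÷ 60 = 19 remainder 2
Seconds: 2

3h 19m 2s


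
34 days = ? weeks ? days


Weeks: 34 ÷ 7 = 4 remainder 6

4 weeks 6 days


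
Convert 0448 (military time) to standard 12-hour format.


Hour: 4
4 < 12 → AM

4:48 AM


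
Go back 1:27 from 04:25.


02:58

Start: 265 minutes from midnight
Subtract: 87 minutes
Remaining: 265 - 87 = 178
Hours: 2, Minutes: 58


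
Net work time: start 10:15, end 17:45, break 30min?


7h 0m (420 minutes)

Total time = (17×60+45) - (10×60+15)
= 1065 - 615 = 450 min
Minus break: 450 - 30 = 420 min
= 7h 0m


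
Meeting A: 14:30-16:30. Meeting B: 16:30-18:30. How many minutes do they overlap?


0 minutes

Meeting A: 870-990 (in minutes from midnight)
Meeting B: 990-1110
Overlap start = max(870, 990) = 990
Overlap end = min(990, 1110) = 990
Overlap = max(0, 990 - 990) = 0 min


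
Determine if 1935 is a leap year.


No

Rules: divisible by 4 AND (not by 100 OR by 400)
1935 ÷ 4 = 483 remainder 3 → not divisible by 4
Not divisible by 4 → not a leap year


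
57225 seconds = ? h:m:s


15h 53m 45s

Hours: 57225 ÷ 3600 = 15 remainder 3225
Minutes: 3225 ÷ 60 = 53 remainder 45
Seconds: 45


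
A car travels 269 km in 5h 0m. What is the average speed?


53.8 km/h

Distance: 269 km
Time: 5 hours
Speed = 269 / 5 = 53.8 km/h


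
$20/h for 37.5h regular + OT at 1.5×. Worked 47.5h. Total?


Regular: 37.5h × $20 = $750.00
Overtime: 47.5 - 37.5 = 10.0h
OT pay: 10.0h × $20 × 1.5 = $300.00
Total = $750.00 + $300.00 = $1050.00

$1050.00


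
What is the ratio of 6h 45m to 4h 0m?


Duration 1: 405 minutes
Duration 2: 240 minutes
Ratio = 405:240
GCD = 15
Simplified = 27:16
As a decimal: 27/16 ≈ 1.69

27:16 (1.69)


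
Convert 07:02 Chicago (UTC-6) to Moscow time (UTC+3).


16:02

Time difference = UTC+3 - UTC-6 = +9 hours
New hour = (7 + 9) mod 24
= 16 mod 24 = 16
Minutes unchanged → 16:02


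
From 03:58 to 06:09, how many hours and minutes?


End time in minutes: 6×60 + 9 = 369
Start time in minutes: 3×60 + 58 = 238
Difference = 369 - 238 = 131 minutes
= 2 hours 11 minutes

2h 11m


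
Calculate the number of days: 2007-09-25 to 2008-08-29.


339 days

From September 25, 2007 to August 29, 2008
Rest of September 2007: 30 - 25 = 5
Full months: October 31, November 30, December 31, January 31, February 2008 29, March 31, April 30, May 31, June 30, July 31
Days into August 2008: 29
Total = 5 + 31 + 30 + 31 + 31 + 29 + 31 + 30 + 31 + 30 + 31 + 29 = 339 days


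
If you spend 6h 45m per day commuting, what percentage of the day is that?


28.1%

Time: 405 minutes
Day: 1440 minutes
Percentage = (405/1440) × 100 ≈ 28.1%


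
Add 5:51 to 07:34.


13:25

Start: 454 minutes from midnight
Add: 351 minutes
Total: 805 minutes
Hours: 805 ÷ 60 = 13 remainder 25


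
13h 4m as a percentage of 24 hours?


0.5444 (54.44%)

Total minutes: 13×60 + 4 = 784
Day = 24×60 = 1440 minutes
Fraction = 784/1440 ≈ 0.5444
As a percentage: 784/1440 × 100 ≈ 54.44%


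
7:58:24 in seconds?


28704 seconds

Hours: 7 × 3600 = 25200
Minutes: 58 × 60 = 3480
Seconds: 24
Total = 25200 + 3480 + 24 = 28704


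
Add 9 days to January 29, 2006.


February 7, 2006

Start: January 29, 2006
Add 9 days
January 29 → February 1: 31 - 29 + 1 = 3 days (9 - 3 = 6 left)
February 1 + 6 = February 7, 2006


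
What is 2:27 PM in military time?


Input: 2:27 PM
PM: 2 + 12 = 14

14:27


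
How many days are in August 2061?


31 days

Month: August (month 8)
August has 31 days


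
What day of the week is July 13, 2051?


Zeller's congruence:
q=13, m=7, k=51, j=20
h = (13 + ⌊13×8/5⌋ + 51 + ⌊51/4⌋ + ⌊20/4⌋ - 2×20) mod 7
= (13 + 20 + 51 + 12 + 5 - 40) mod 7
= 61 mod 7 = 5
h=5 → Thursday

Thursday


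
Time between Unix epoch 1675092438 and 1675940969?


Difference = 1675940969 - 1675092438 = 848531 seconds
In hours: 848531 / 3600 ≈ 235.7
In days: 848531 / 86400 ≈ 9.82

848531 seconds (235.7 hours / 9.82 days)


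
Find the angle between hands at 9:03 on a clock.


106.5°

Hour hand = 9×30 + 3×0.5 = 271.5°
Minute hand = 3×6 = 18°
Difference = |271.5 - 18| = 253.5°
Since > 180°: 360 - 253.5 = 106.5°


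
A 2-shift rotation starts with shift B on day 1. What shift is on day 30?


Shift A

Shifts: A, B
Start: B (index 1)
Day 30: (1 + 30 - 1) mod 2
= 30 mod 2
= 0
Index 0 → shift A


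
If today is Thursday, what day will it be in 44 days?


Saturday

Start: Thursday (index 3)
(3 + 44) mod 7
= 47 mod 7
= 5
Index 5 → Saturday


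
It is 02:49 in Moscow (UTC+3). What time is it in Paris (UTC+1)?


00:49

Time difference = UTC+1 - UTC+3 = -2 hours
New hour = (2 -2) mod 24
= 0 mod 24 = 0
Minutes unchanged → 00:49


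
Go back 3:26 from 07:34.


Start: 454 minutes from midnight
Subtract: 206 minutes
Remaining: 454 - 206 = 248
Hours: 4, Minutes: 8

04:08


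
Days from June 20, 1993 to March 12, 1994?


265 days

From June 20, 1993 to March 12, 1994
Rest of June 1993: 30 - 20 = 10
Full months: July 31, August 31, September 30, October 31, November 30, December 31, January 31, February 1994 28
Days into March 1994: 12
Total = 10 + 31 + 31 + 30 + 31 + 30 + 31 + 31 + 28 + 12 = 265 days


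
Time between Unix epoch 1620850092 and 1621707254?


857162 seconds (238.1 hours / 9.92 days)

Difference = 1621707254 - 1620850092 = 857162 seconds
In hours: 857162 / 3600 ≈ 238.1
In days: 857162 / 86400 ≈ 9.92


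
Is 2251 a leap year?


Rules: divisible by 4 AND (not by 100 OR by 400)
2251 ÷ 4 = 562 remainder 3 → not divisible by 4
Not divisible by 4 → not a leap year

No


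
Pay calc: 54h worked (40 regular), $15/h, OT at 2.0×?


Regular: 40h × $15 = $600.00
Overtime: 54 - 40 = 14h
OT pay: 14h × $15 × 2.0 = $420.00
Total = $600.00 + $420.00 = $1020.00

$1020.00


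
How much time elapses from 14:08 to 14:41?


0h 33m

End time in minutes: 14×60 + 41 = 881
Start time in minutes: 14×60 + 8 = 848
Difference = 881 - 848 = 33 minutes
= 0 hours 33 minutes


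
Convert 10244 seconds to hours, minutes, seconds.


Hours: 10244 ÷ 3600 = 2 remainder 3044
Minutes: 3044 ÷ 60 = 50 remainder 44
Seconds: 44

2h 50m 44s


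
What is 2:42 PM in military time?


14:42

Input: 2:42 PM
PM: 2 + 12 = 14


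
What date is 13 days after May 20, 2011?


June 2, 2011

Start: May 20, 2011
Add 13 days
May 20 → June 1: 31 - 20 + 1 = 12 days (13 - 12 = 1 left)
June 1 + 1 = June 2, 2011


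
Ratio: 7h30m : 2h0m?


Duration 1: 450 minutes
Duration 2: 120 minutes
Ratio = 450:120
GCD = 30
Simplified = 15:4
As a decimal: 15/4 = 3.75

15:4 (3.75)


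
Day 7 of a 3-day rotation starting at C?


Shifts: A, B, C
Start: C (index 2)
Day 7: (2 + 7 - 1) mod 3
= 8 mod 3
= 2
Index 2 → shift C

Shift C


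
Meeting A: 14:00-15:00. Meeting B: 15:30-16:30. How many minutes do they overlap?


0 minutes

Meeting A: 840-900 (in minutes from midnight)
Meeting B: 930-990
Overlap start = max(840, 930) = 930
Overlap end = min(900, 990) = 900
Overlap = max(0, 900 - 930) = 0 min


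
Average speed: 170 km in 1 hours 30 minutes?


113.3 km/h

Distance: 170 km
Time: 1h 30m = 90 min = 90/60 = 3/2 hours
Speed = 170 ÷ (3/2) = 170 × 2 / 3 = 340/3 ≈ 113.3 km/h


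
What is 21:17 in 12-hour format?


Hour: 21
21 - 12 = 9 → PM

9:17 PM


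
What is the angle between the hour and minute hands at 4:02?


Hour hand = 4×30 + 2×0.5 = 121.0°
Minute hand = 2×6 = 12°
Difference = |121.0 - 12| = 109.0°

109.0°


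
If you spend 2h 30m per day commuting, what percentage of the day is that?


Time: 150 minutes
Day: 1440 minutes
Percentage = (150/1440) × 100 ≈ 10.4%

10.4%


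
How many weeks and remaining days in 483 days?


Weeks: 483 ÷ 7 = 69 remainder 0

69 weeks 0 days


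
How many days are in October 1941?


31 days

Month: October (month 10)
October has 31 days


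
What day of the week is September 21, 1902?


Zeller's congruence:
q=21, m=9, k=2, j=19
h = (21 + ⌊13×10/5⌋ + 2 + ⌊2/4⌋ + ⌊19/4⌋ - 2×19) mod 7
= (21 + 26 + 2 + 0 + 4 - 38) mod 7
= 15 mod 7 = 1
h=1 → Sunday

Sunday


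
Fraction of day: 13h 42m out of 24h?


Total minutes: 13×60 + 42 = 822
Day = 24×60 = 1440 minutes
Fraction = 822/1440 ≈ 0.5708
As a percentage: 822/1440 × 100 ≈ 57.08%

0.5708 (57.08%)


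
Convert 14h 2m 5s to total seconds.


50525 seconds

Hours: 14 × 3600 = 50400
Minutes: 2 × 60 = 120
Seconds: 5
Total = 50400 + 120 + 5 = 50525


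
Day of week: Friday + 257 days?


Start: Friday (index 4)
(4 + 257) mod 7
= 261 mod 7
= 2
Index 2 → Wednesday

Wednesday


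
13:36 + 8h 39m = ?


22:15

Start: 816 minutes from midnight
Add: 519 minutes
Total: 1335 minutes
Hours: 1335 ÷ 60 = 22 remainder 15


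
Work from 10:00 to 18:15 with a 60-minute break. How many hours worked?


7h 15m (435 minutes)

Total time = (18×60+15) - (10×60+0)
= 1095 - 600 = 495 min
Minus break: 495 - 60 = 435 min
= 7h 15m


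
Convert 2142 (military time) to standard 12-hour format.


9:42 PM

Hour: 21
21 - 12 = 9 → PM


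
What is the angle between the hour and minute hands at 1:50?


Hour hand = 1×30 + 50×0.5 = 55.0°
Minute hand = 50×6 = 300°
Difference = |55.0 - 300| = 245.0°
Since > 180°: 360 - 245.0 = 115.0°

115.0°


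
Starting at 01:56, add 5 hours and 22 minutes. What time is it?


Start: 116 minutes from midnight
Add: 322 minutes
Total: 438 minutes
Hours: 438 ÷ 60 = 7 remainder 18

07:18


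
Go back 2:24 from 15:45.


Start: 945 minutes from midnight
Subtract: 144 minutes
Remaining: 945 - 144 = 801
Hours: 13, Minutes: 21

13:21


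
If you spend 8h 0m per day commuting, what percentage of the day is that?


33.3%

Time: 480 minutes
Day: 1440 minutes
Percentage = (480/1440) × 100 ≈ 33.3%


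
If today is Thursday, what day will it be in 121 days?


Start: Thursday (index 3)
(3 + 121) mod 7
= 124 mod 7
= 5
Index 5 → Saturday

Saturday


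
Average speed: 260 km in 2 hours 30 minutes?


Distance: 260 km
Time: 2h 30m = 150 min = 150/60 = 5/2 hours
Speed = 260 ÷ (5/2) = 260 × 2 / 5 = 520/5 = 104.0 km/h

104.0 km/h


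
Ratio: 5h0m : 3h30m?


10:7 (1.43)

Duration 1: 300 minutes
Duration 2: 210 minutes
Ratio = 300:210
GCD = 30
Simplified = 10:7
As a decimal: 10/7 ≈ 1.43


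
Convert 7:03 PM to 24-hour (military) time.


Input: 7:03 PM
PM: 7 + 12 = 19

19:03


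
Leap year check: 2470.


No

Rules: divisible by 4 AND (not by 100 OR by 400)
2470 ÷ 4 = 617 remainder 2 → not divisible by 4
Not divisible by 4 → not a leap year


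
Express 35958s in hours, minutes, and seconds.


Hours: 35958 ÷ 3600 = 9 remainder 3558
Minutes: 3558 ÷ 60 = 59 remainder 18
Seconds: 18

9h 59m 18s


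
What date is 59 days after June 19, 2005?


August 17, 2005

Start: June 19, 2005
Add 59 days
June 19 → July 1: 30 - 19 + 1 = 12 days (59 - 12 = 47 left)
July 1 → August 1: 31 - 1 + 1 = 31 days (47 - 31 = 16 left)
August 1 + 16 = August 17, 2005
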